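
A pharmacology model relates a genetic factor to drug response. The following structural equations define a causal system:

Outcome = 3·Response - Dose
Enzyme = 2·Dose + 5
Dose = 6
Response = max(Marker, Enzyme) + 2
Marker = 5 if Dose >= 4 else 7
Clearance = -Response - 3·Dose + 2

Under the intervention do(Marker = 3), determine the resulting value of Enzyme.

Under do(Marker=3), the mechanism Marker = 5 if Dose >= 4 else 7 is discarded; Marker is fixed at 3.
Since Enzyme is not a descendant of the intervened variable, it is unaffected.
Enzyme = 2·Dose + 5  [with Dose=6]  = 17

17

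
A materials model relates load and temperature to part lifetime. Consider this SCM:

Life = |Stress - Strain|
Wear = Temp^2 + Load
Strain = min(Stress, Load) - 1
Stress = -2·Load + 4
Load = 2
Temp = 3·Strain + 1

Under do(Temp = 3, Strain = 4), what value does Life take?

4

The joint intervention fixes Temp = 3, Strain = 4, removing each variable's own equation.
Stress = -2·Load + 4  [with Load=2]  = 0
Life = |Stress - Strain|  [with Stress=0, Strain=4]  = 4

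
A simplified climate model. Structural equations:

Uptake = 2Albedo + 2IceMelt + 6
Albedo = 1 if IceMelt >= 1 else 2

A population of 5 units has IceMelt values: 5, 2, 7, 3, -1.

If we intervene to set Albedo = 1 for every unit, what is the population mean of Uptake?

do(Albedo=1) breaks Albedo's dependence on IceMelt. With Albedo=1 fixed, Uptake across the units is 18, 12, 22, 14, 6, mean 14.4.

14.4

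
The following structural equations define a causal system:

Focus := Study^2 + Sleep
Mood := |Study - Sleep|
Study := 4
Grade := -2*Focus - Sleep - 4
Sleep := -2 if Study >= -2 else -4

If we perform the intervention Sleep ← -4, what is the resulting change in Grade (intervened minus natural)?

do(Sleep=-4) replaces the equation Sleep := -2 if Study >= -2 else -4 with the constant Sleep = -4.
Focus = Study^2 + Sleep  [with Study=4, Sleep=-4]  = 12
Grade = -2*Focus - Sleep - 4  [with Focus=12, Sleep=-4]  = -24
Without intervention: Sleep = -2 if Study >= -2 else -4  [with Study=4]  = -2; Focus = Study^2 + Sleep  [with Study=4, Sleep=-2]  = 14; Grade = -2*Focus - Sleep - 4  [with Focus=14, Sleep=-2]  = -30.
Change = -24 − (-30) = 6.

6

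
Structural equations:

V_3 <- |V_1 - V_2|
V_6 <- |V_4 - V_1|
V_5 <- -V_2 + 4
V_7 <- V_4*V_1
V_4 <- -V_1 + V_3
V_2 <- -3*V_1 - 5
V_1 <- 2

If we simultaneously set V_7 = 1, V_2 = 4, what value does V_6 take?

2

Under do(V_7 = 1, V_2 = 4), each intervened variable's structural equation is replaced by its fixed value.
V_3 = |V_1 - V_2|  [with V_1=2, V_2=4]  = 2
V_4 = -V_1 + V_3  [with V_1=2, V_3=2]  = 0
V_6 = |V_4 - V_1|  [with V_4=0, V_1=2]  = 2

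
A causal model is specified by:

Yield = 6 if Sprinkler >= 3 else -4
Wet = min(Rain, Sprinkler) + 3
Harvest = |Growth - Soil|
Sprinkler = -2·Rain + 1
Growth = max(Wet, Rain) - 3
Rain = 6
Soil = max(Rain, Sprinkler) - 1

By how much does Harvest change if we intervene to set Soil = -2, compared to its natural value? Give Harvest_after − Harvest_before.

The intervention breaks the incoming arrows to Soil: Soil = max(Rain, Sprinkler) - 1 no longer applies, and Soil = -2.
Sprinkler = -2·Rain + 1  [with Rain=6]  = -11
Wet = min(Rain, Sprinkler) + 3  [with Rain=6, Sprinkler=-11]  = -8
Growth = max(Wet, Rain) - 3  [with Wet=-8, Rain=6]  = 3
Harvest = |Growth - Soil|  [with Growth=3, Soil=-2]  = 5
Without intervention: Sprinkler = -2·Rain + 1  [with Rain=6]  = -11; Soil = max(Rain, Sprinkler) - 1  [with Rain=6, Sprinkler=-11]  = 5; Wet = min(Rain, Sprinkler) + 3  [with Rain=6, Sprinkler=-11]  = -8; Growth = max(Wet, Rain) - 3  [with Wet=-8, Rain=6]  = 3; Harvest = |Growth - Soil|  [with Growth=3, Soil=5]  = 2.
Change = 5 − 2 = 3.

3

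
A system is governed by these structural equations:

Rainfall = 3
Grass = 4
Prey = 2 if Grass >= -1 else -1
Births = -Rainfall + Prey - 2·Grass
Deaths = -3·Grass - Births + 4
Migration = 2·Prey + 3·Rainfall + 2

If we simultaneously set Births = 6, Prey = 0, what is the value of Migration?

The joint intervention fixes Births = 6, Prey = 0, removing each variable's own equation.
Migration = 2·Prey + 3·Rainfall + 2  [with Prey=0, Rainfall=3]  = 11

11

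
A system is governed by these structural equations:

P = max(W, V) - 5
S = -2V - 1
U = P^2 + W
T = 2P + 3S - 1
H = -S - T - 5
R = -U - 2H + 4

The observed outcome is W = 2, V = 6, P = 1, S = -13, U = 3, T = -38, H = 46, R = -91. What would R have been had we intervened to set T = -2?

-19

Intervening sets T = -2 and removes its equation (T = 2P + 3S - 1).
P = max(W, V) - 5  [with W=2, V=6]  = 1
S = -2V - 1  [with V=6]  = -13
U = P^2 + W  [with P=1, W=2]  = 3
H = -S - T - 5  [with S=-13, T=-2]  = 10
R = -U - 2H + 4  [with U=3, H=10]  = -19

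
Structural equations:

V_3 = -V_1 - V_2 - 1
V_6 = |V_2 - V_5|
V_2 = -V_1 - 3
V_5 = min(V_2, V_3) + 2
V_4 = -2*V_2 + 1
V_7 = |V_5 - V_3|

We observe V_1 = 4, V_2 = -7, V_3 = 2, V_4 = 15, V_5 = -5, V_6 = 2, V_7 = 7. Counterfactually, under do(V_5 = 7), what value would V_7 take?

Under do(V_5=7), the mechanism V_5 = min(V_2, V_3) + 2 is discarded; V_5 is fixed at 7.
V_2 = -V_1 - 3  [with V_1=4]  = -7
V_3 = -V_1 - V_2 - 1  [with V_1=4, V_2=-7]  = 2
V_7 = |V_5 - V_3|  [with V_5=7, V_3=2]  = 5

5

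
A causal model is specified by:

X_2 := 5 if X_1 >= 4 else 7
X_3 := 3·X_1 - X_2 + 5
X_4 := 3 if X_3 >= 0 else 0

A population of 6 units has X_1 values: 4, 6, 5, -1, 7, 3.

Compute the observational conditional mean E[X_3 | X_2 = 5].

Observing X_2=5 restricts to units where X_2's equation naturally yields 5: X_1 ∈ {4, 6, 5, 7}. In that subpopulation X_3 = 12, 18, 15, 21, mean 16.5.

16.5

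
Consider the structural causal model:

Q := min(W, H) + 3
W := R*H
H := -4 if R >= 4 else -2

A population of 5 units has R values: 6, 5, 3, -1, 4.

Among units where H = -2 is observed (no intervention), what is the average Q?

Observing H=-2 restricts to units where H's equation naturally yields -2: R ∈ {3, -1}. In that subpopulation Q = -3, 1, mean -1.

-1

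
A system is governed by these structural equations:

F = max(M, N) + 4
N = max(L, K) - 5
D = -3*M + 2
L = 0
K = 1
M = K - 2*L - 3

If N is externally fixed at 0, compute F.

The intervention breaks the incoming arrows to N: N = max(L, K) - 5 no longer applies, and N = 0.
M = K - 2*L - 3  [with K=1, L=0]  = -2
F = max(M, N) + 4  [with M=-2, N=0]  = 4

4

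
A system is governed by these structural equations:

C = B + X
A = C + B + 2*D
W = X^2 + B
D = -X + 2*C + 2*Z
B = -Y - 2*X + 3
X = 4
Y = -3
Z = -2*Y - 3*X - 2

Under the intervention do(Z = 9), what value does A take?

36

Intervening sets Z = 9 and removes its equation (Z = -2*Y - 3*X - 2).
B = -Y - 2*X + 3  [with Y=-3, X=4]  = -2
C = B + X  [with B=-2, X=4]  = 2
D = -X + 2*C + 2*Z  [with X=4, C=2, Z=9]  = 18
A = C + B + 2*D  [with C=2, B=-2, D=18]  = 36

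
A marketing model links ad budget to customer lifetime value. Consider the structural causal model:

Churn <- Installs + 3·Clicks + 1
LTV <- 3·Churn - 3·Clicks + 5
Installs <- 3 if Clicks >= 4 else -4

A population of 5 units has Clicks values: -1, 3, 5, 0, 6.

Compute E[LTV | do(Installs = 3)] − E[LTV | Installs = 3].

-17.4

Under do(Installs=3), Installs's equation is replaced by Installs=3 for every unit. Per-unit LTV: 11, 35, 47, 17, 53. Mean = 32.6.
Observing Installs=3 restricts to units where Installs's equation naturally yields 3: Clicks ∈ {5, 6}. In that subpopulation LTV = 47, 53, mean 50.
Difference = 32.6 − 50 = -17.4.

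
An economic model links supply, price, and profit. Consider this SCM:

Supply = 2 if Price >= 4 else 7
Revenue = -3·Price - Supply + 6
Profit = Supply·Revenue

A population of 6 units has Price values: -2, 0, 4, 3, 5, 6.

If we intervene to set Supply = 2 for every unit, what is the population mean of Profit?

Every unit gets Supply=2 under the intervention. Profit values become 20, 8, -16, -10, -22, -28; E[Profit|do(Supply=2)] = -8.

-8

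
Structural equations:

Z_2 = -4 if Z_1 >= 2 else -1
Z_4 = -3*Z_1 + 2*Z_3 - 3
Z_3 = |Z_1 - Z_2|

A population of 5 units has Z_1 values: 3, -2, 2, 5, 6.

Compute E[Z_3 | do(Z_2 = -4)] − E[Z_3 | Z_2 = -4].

-1.2

do(Z_2=-4) breaks Z_2's dependence on Z_1. With Z_2=-4 fixed, Z_3 across the units is 7, 2, 6, 9, 10, mean 6.8.
Conditioning on Z_2=-4 selects the 4 unit(s) with Z_1 ∈ {3, 2, 5, 6}. Their Z_3 values: 7, 6, 9, 10. Mean = 8.
Difference = 6.8 − 8 = -1.2.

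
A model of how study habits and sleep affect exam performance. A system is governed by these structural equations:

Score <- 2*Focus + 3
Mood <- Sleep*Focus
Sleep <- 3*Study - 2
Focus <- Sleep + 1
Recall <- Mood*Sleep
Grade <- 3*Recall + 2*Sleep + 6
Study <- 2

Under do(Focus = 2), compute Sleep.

4

Under do(Focus=2), the mechanism Focus <- Sleep + 1 is discarded; Focus is fixed at 2.
Since Sleep is not a descendant of the intervened variable, it is unaffected.
Sleep = 3*Study - 2  [with Study=2]  = 4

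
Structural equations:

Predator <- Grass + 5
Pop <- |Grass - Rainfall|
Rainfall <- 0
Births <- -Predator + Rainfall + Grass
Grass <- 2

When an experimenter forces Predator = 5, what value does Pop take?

do(Predator=5) replaces the equation Predator <- Grass + 5 with the constant Predator = 5.
Pop is not downstream of the intervention, so its value is determined by the original equations.
Pop = |Grass - Rainfall|  [with Grass=2, Rainfall=0]  = 2

2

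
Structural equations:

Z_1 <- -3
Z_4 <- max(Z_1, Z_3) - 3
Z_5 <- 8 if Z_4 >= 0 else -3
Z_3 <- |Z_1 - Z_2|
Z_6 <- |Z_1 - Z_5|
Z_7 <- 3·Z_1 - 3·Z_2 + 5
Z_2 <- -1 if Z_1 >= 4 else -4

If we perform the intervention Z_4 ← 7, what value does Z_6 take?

11

Under do(Z_4=7), the mechanism Z_4 <- max(Z_1, Z_3) - 3 is discarded; Z_4 is fixed at 7.
Z_5 = 8 if Z_4 >= 0 else -3  [with Z_4=7]  = 8
Z_6 = |Z_1 - Z_5|  [with Z_1=-3, Z_5=8]  = 11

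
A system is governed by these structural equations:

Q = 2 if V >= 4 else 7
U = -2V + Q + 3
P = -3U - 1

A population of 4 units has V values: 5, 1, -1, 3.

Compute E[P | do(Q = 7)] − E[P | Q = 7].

6

Every unit gets Q=7 under the intervention. P values become -1, -25, -37, -13; E[P|do(Q=7)] = -19.
E[P|Q=7] averages over only the 3 units with Q=7 (V = 1, -1, 3): P = -25, -37, -13, mean -25.
Difference = -19 − (-25) = 6.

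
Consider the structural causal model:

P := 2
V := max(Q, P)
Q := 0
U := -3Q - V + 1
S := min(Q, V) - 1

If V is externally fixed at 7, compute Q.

0

Under do(V=7), the mechanism V := max(Q, P) is discarded; V is fixed at 7.
Q is not downstream of the intervention, so its value is determined by the original equations.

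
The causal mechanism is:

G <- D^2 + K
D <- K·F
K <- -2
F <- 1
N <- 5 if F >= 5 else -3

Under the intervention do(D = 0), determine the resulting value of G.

-2

do(D=0) replaces the equation D <- K·F with the constant D = 0.
G = D^2 + K  [with D=0, K=-2]  = -2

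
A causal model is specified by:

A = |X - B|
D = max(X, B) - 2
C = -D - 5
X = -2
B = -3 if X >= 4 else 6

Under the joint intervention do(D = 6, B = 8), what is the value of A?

10

The joint intervention fixes D = 6, B = 8, removing each variable's own equation.
A = |X - B|  [with X=-2, B=8]  = 10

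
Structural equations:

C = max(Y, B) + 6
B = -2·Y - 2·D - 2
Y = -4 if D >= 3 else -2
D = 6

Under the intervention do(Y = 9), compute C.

Under do(Y=9), the mechanism Y = -4 if D >= 3 else -2 is discarded; Y is fixed at 9.
B = -2·Y - 2·D - 2  [with Y=9, D=6]  = -32
C = max(Y, B) + 6  [with Y=9, B=-32]  = 15

15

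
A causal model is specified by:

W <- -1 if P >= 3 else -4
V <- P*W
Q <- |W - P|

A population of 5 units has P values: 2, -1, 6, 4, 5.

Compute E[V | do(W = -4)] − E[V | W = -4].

Under do(W=-4), W's equation is replaced by W=-4 for every unit. Per-unit V: -8, 4, -24, -16, -20. Mean = -12.8.
Conditioning on W=-4 selects the 2 unit(s) with P ∈ {2, -1}. Their V values: -8, 4. Mean = -2.
Difference = -12.8 − (-2) = -10.8.

-10.8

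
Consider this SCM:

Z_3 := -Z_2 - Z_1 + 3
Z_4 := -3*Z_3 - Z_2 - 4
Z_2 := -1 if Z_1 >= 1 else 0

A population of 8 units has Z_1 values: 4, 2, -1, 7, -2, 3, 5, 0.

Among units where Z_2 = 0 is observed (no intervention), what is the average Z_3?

4

Observing Z_2=0 restricts to units where Z_2's equation naturally yields 0: Z_1 ∈ {-1, -2, 0}. In that subpopulation Z_3 = 4, 5, 3, mean 4.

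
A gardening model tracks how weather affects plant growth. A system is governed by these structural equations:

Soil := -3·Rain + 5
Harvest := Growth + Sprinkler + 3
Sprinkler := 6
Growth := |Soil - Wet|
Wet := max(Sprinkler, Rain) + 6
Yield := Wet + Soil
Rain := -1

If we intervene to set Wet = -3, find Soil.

8

Under do(Wet=-3), the mechanism Wet := max(Sprinkler, Rain) + 6 is discarded; Wet is fixed at -3.
Since Soil is not a descendant of the intervened variable, it is unaffected.
Soil = -3·Rain + 5  [with Rain=-1]  = 8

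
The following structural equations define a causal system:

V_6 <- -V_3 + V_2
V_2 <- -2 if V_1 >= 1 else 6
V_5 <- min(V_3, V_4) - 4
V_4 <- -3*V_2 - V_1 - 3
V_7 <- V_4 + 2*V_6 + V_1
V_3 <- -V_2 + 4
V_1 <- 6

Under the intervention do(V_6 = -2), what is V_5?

do(V_6=-2) replaces the equation V_6 <- -V_3 + V_2 with the constant V_6 = -2.
Since V_5 is not a descendant of the intervened variable, it is unaffected.
V_2 = -2 if V_1 >= 1 else 6  [with V_1=6]  = -2
V_3 = -V_2 + 4  [with V_2=-2]  = 6
V_4 = -3*V_2 - V_1 - 3  [with V_2=-2, V_1=6]  = -3
V_5 = min(V_3, V_4) - 4  [with V_3=6, V_4=-3]  = -7

-7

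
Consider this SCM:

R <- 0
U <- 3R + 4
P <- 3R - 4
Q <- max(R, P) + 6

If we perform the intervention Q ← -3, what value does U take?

The intervention breaks the incoming arrows to Q: Q <- max(R, P) + 6 no longer applies, and Q = -3.
Since U is not a descendant of the intervened variable, it is unaffected.
U = 3R + 4  [with R=0]  = 4

4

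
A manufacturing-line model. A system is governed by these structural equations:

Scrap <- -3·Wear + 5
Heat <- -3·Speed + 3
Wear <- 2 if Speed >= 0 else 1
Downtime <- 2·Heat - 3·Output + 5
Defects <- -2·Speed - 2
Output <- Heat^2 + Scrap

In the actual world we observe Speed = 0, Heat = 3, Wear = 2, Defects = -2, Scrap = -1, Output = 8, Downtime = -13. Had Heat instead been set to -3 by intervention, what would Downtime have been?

-25

Under do(Heat=-3), the mechanism Heat <- -3·Speed + 3 is discarded; Heat is fixed at -3.
Wear = 2 if Speed >= 0 else 1  [with Speed=0]  = 2
Scrap = -3·Wear + 5  [with Wear=2]  = -1
Output = Heat^2 + Scrap  [with Heat=-3, Scrap=-1]  = 8
Downtime = 2·Heat - 3·Output + 5  [with Heat=-3, Output=8]  = -25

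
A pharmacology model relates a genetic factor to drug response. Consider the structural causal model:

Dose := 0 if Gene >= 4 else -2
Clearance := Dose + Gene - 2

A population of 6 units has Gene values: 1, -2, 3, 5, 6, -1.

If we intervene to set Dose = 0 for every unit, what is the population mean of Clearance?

The intervention sets Dose=0 in all 6 units regardless of Gene. Recomputing Clearance per unit gives -1, -4, 1, 3, 4, -3; average 0.

0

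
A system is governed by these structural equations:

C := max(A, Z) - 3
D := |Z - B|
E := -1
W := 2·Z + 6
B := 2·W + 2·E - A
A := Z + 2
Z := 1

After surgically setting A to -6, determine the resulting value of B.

The intervention breaks the incoming arrows to A: A := Z + 2 no longer applies, and A = -6.
W = 2·Z + 6  [with Z=1]  = 8
B = 2·W + 2·E - A  [with W=8, E=-1, A=-6]  = 20

20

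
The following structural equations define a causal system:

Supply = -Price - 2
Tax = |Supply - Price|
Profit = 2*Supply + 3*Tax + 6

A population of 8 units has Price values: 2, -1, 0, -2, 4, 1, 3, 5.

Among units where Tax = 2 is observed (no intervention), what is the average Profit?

E[Profit|Tax=2] averages over only the 2 units with Tax=2 (Price = 0, -2): Profit = 8, 12, mean 10.

10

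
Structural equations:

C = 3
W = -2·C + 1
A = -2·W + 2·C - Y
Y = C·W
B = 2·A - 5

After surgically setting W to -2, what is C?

Under do(W=-2), the mechanism W = -2·C + 1 is discarded; W is fixed at -2.
C is not downstream of the intervention, so its value is determined by the original equations.

3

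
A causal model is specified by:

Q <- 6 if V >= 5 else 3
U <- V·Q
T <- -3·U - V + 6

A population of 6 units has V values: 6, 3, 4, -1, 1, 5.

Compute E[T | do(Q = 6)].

The intervention sets Q=6 in all 6 units regardless of V. Recomputing T per unit gives -108, -51, -70, 25, -13, -89; average -51.

-51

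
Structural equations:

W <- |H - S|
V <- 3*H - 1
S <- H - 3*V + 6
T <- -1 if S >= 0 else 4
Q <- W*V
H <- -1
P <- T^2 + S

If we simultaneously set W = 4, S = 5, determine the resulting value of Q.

-16

The joint intervention fixes W = 4, S = 5, removing each variable's own equation.
V = 3*H - 1  [with H=-1]  = -4
Q = W*V  [with W=4, V=-4]  = -16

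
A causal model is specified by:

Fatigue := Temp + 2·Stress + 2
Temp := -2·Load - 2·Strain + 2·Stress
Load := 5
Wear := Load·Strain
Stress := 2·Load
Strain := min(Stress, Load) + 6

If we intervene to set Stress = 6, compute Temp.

Under do(Stress=6), the mechanism Stress := 2·Load is discarded; Stress is fixed at 6.
Strain = min(Stress, Load) + 6  [with Stress=6, Load=5]  = 11
Temp = -2·Load - 2·Strain + 2·Stress  [with Load=5, Strain=11, Stress=6]  = -20

-20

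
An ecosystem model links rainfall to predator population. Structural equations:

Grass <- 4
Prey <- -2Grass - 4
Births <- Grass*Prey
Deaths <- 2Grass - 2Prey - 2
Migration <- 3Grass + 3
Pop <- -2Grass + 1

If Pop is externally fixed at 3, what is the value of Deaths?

30

do(Pop=3) replaces the equation Pop <- -2Grass + 1 with the constant Pop = 3.
No directed path runs from Pop to Deaths, so Deaths keeps its natural value.
Prey = -2Grass - 4  [with Grass=4]  = -12
Deaths = 2Grass - 2Prey - 2  [with Grass=4, Prey=-12]  = 30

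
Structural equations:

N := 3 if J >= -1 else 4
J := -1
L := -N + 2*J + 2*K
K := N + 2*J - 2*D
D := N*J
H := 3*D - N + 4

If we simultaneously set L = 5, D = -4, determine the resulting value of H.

The joint intervention fixes L = 5, D = -4, removing each variable's own equation.
N = 3 if J >= -1 else 4  [with J=-1]  = 3
H = 3*D - N + 4  [with D=-4, N=3]  = -11

-11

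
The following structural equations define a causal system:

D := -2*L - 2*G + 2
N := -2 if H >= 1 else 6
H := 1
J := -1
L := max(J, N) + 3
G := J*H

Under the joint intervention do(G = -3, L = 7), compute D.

-6

Setting G = -3, L = 7 by intervention discards those variables' equations.
D = -2*L - 2*G + 2  [with L=7, G=-3]  = -6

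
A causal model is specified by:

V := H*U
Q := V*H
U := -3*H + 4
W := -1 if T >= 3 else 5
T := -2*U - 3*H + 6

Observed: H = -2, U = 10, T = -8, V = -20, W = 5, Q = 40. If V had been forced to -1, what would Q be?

Under do(V=-1), the mechanism V := H*U is discarded; V is fixed at -1.
Q = V*H  [with V=-1, H=-2]  = 2

2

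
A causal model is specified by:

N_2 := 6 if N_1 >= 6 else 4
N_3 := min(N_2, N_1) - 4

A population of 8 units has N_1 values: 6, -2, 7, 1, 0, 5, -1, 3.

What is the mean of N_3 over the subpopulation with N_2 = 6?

2

E[N_3|N_2=6] averages over only the 2 units with N_2=6 (N_1 = 6, 7): N_3 = 2, 2, mean 2.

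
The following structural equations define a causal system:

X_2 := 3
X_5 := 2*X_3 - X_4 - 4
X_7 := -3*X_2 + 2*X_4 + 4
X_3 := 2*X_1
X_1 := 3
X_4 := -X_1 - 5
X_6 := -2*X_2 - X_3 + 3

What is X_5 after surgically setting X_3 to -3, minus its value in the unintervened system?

-18

do(X_3=-3) replaces the equation X_3 := 2*X_1 with the constant X_3 = -3.
X_4 = -X_1 - 5  [with X_1=3]  = -8
X_5 = 2*X_3 - X_4 - 4  [with X_3=-3, X_4=-8]  = -2
Without intervention: X_3 = 2*X_1  [with X_1=3]  = 6; X_4 = -X_1 - 5  [with X_1=3]  = -8; X_5 = 2*X_3 - X_4 - 4  [with X_3=6, X_4=-8]  = 16.
Change = -2 − 16 = -18.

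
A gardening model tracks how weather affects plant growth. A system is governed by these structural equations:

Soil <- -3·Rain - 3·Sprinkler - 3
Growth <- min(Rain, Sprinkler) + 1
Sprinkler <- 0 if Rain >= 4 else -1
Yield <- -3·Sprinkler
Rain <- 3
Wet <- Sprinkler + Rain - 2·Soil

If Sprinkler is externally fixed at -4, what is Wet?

-1

Under do(Sprinkler=-4), the mechanism Sprinkler <- 0 if Rain >= 4 else -1 is discarded; Sprinkler is fixed at -4.
Soil = -3·Rain - 3·Sprinkler - 3  [with Rain=3, Sprinkler=-4]  = 0
Wet = Sprinkler + Rain - 2·Soil  [with Sprinkler=-4, Rain=3, Soil=0]  = -1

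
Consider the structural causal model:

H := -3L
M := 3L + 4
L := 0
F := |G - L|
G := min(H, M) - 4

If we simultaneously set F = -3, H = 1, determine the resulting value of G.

Setting F = -3, H = 1 by intervention discards those variables' equations.
M = 3L + 4  [with L=0]  = 4
G = min(H, M) - 4  [with H=1, M=4]  = -3

-3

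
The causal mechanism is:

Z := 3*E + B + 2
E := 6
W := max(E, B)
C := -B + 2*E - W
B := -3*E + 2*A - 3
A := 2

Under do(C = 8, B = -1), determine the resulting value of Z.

19

The joint intervention fixes C = 8, B = -1, removing each variable's own equation.
Z = 3*E + B + 2  [with E=6, B=-1]  = 19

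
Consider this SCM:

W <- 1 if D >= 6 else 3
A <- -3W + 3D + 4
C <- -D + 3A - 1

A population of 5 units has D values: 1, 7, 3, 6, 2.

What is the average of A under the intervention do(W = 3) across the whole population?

6.4

The intervention sets W=3 in all 5 units regardless of D. Recomputing A per unit gives -2, 16, 4, 13, 1; average 6.4.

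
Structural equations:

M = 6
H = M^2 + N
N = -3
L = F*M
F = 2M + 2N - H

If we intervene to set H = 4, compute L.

do(H=4) replaces the equation H = M^2 + N with the constant H = 4.
F = 2M + 2N - H  [with M=6, N=-3, H=4]  = 2
L = F*M  [with F=2, M=6]  = 12

12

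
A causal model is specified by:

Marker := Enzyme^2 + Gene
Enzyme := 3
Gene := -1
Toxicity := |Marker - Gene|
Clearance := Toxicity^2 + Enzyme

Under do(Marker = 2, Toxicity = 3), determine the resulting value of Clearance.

12

Setting Marker = 2, Toxicity = 3 by intervention discards those variables' equations.
Clearance = Toxicity^2 + Enzyme  [with Toxicity=3, Enzyme=3]  = 12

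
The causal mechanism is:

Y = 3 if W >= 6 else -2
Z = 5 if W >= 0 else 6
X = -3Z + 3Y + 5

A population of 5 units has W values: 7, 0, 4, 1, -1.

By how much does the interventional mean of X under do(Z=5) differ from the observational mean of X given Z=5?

-0.75

The intervention sets Z=5 in all 5 units regardless of W. Recomputing X per unit gives -1, -16, -16, -16, -16; average -13.
E[X|Z=5] averages over only the 4 units with Z=5 (W = 7, 0, 4, 1): X = -1, -16, -16, -16, mean -12.25.
Difference = -13 − (-12.25) = -0.75.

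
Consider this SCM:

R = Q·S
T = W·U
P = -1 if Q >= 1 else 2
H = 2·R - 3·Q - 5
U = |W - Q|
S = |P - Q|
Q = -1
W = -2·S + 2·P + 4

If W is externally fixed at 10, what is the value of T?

110

The intervention breaks the incoming arrows to W: W = -2·S + 2·P + 4 no longer applies, and W = 10.
U = |W - Q|  [with W=10, Q=-1]  = 11
T = W·U  [with W=10, U=11]  = 110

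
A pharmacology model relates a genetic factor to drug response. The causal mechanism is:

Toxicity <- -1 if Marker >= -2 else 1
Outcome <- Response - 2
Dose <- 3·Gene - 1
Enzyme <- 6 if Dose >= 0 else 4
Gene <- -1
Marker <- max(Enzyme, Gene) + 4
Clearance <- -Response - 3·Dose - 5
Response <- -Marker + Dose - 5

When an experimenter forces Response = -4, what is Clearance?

Under do(Response=-4), the mechanism Response <- -Marker + Dose - 5 is discarded; Response is fixed at -4.
Dose = 3·Gene - 1  [with Gene=-1]  = -4
Clearance = -Response - 3·Dose - 5  [with Response=-4, Dose=-4]  = 11

11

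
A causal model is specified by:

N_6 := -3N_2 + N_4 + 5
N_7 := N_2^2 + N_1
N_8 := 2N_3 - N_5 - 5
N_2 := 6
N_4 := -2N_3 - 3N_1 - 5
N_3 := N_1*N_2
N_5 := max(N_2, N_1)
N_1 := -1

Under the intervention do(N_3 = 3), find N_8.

The intervention breaks the incoming arrows to N_3: N_3 := N_1*N_2 no longer applies, and N_3 = 3.
N_5 = max(N_2, N_1)  [with N_2=6, N_1=-1]  = 6
N_8 = 2N_3 - N_5 - 5  [with N_3=3, N_5=6]  = -5

-5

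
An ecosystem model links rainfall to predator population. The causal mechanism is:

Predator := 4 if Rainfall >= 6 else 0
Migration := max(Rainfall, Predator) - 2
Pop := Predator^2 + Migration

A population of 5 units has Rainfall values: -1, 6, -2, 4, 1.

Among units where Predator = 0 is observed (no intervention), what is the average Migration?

Conditioning on Predator=0 selects the 4 unit(s) with Rainfall ∈ {-1, -2, 4, 1}. Their Migration values: -2, -2, 2, -1. Mean = -0.75.

-0.75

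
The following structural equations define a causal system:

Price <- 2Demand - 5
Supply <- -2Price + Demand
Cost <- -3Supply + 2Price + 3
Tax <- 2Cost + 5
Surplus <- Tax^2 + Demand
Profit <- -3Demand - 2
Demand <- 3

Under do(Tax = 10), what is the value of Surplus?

103

Under do(Tax=10), the mechanism Tax <- 2Cost + 5 is discarded; Tax is fixed at 10.
Surplus = Tax^2 + Demand  [with Tax=10, Demand=3]  = 103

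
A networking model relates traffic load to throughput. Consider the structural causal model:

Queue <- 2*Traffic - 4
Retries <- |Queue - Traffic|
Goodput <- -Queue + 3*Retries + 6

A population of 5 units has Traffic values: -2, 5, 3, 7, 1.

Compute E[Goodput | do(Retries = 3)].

Under do(Retries=3), Retries's equation is replaced by Retries=3 for every unit. Per-unit Goodput: 23, 9, 13, 5, 17. Mean = 13.4.

13.4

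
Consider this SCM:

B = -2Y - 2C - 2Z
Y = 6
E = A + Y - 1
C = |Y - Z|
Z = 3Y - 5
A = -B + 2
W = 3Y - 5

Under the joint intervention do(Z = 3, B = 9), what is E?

Setting Z = 3, B = 9 by intervention discards those variables' equations.
A = -B + 2  [with B=9]  = -7
E = A + Y - 1  [with A=-7, Y=6]  = -2

-2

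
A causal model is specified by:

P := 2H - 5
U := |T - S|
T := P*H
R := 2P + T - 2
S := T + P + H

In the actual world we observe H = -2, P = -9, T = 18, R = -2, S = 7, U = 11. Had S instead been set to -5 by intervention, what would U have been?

The intervention breaks the incoming arrows to S: S := T + P + H no longer applies, and S = -5.
P = 2H - 5  [with H=-2]  = -9
T = P*H  [with P=-9, H=-2]  = 18
U = |T - S|  [with T=18, S=-5]  = 23

23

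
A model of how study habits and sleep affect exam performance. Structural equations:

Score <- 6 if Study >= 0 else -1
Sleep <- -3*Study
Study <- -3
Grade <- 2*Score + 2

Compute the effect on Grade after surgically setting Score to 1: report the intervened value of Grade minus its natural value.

The intervention breaks the incoming arrows to Score: Score <- 6 if Study >= 0 else -1 no longer applies, and Score = 1.
Grade = 2*Score + 2  [with Score=1]  = 4
Without intervention: Score = 6 if Study >= 0 else -1  [with Study=-3]  = -1; Grade = 2*Score + 2  [with Score=-1]  = 0.
Change = 4 − 0 = 4.

4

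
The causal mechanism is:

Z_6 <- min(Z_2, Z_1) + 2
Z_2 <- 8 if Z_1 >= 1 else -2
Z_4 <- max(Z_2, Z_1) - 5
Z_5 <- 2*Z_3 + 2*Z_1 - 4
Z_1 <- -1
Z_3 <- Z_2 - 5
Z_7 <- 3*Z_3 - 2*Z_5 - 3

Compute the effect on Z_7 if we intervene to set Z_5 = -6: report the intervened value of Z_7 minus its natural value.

Under do(Z_5=-6), the mechanism Z_5 <- 2*Z_3 + 2*Z_1 - 4 is discarded; Z_5 is fixed at -6.
Z_2 = 8 if Z_1 >= 1 else -2  [with Z_1=-1]  = -2
Z_3 = Z_2 - 5  [with Z_2=-2]  = -7
Z_7 = 3*Z_3 - 2*Z_5 - 3  [with Z_3=-7, Z_5=-6]  = -12
Without intervention: Z_2 = 8 if Z_1 >= 1 else -2  [with Z_1=-1]  = -2; Z_3 = Z_2 - 5  [with Z_2=-2]  = -7; Z_5 = 2*Z_3 + 2*Z_1 - 4  [with Z_3=-7, Z_1=-1]  = -20; Z_7 = 3*Z_3 - 2*Z_5 - 3  [with Z_3=-7, Z_5=-20]  = 16.
Change = -12 − 16 = -28.

-28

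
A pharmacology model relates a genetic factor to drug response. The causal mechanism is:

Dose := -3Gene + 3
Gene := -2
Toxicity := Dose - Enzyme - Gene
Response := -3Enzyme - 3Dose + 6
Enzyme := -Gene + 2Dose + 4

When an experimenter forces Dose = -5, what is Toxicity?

1

do(Dose=-5) replaces the equation Dose := -3Gene + 3 with the constant Dose = -5.
Enzyme = -Gene + 2Dose + 4  [with Gene=-2, Dose=-5]  = -4
Toxicity = Dose - Enzyme - Gene  [with Dose=-5, Enzyme=-4, Gene=-2]  = 1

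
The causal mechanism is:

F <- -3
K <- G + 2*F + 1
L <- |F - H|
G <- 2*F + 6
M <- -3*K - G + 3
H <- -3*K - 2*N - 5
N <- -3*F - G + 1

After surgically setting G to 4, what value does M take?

do(G=4) replaces the equation G <- 2*F + 6 with the constant G = 4.
K = G + 2*F + 1  [with G=4, F=-3]  = -1
M = -3*K - G + 3  [with K=-1, G=4]  = 2

2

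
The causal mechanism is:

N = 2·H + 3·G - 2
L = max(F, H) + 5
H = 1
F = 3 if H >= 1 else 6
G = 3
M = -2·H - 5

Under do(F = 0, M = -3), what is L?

Setting F = 0, M = -3 by intervention discards those variables' equations.
L = max(F, H) + 5  [with F=0, H=1]  = 6

6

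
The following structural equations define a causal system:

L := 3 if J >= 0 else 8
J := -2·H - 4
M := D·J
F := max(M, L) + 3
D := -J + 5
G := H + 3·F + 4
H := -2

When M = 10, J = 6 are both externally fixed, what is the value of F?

The joint intervention fixes M = 10, J = 6, removing each variable's own equation.
L = 3 if J >= 0 else 8  [with J=6]  = 3
F = max(M, L) + 3  [with M=10, L=3]  = 13

13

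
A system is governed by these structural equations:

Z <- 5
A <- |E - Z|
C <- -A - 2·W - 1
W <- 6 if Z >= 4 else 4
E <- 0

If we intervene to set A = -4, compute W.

Under do(A=-4), the mechanism A <- |E - Z| is discarded; A is fixed at -4.
Since W is not a descendant of the intervened variable, it is unaffected.
W = 6 if Z >= 4 else 4  [with Z=5]  = 6

6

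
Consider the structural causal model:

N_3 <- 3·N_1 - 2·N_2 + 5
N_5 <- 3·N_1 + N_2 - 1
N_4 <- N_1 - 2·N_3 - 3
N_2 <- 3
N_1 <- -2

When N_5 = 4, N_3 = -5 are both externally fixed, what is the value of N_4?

5

Under do(N_5 = 4, N_3 = -5), each intervened variable's structural equation is replaced by its fixed value.
N_4 = N_1 - 2·N_3 - 3  [with N_1=-2, N_3=-5]  = 5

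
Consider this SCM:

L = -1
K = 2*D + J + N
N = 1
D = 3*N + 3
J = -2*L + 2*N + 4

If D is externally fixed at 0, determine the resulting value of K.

do(D=0) replaces the equation D = 3*N + 3 with the constant D = 0.
J = -2*L + 2*N + 4  [with L=-1, N=1]  = 8
K = 2*D + J + N  [with D=0, J=8, N=1]  = 9

9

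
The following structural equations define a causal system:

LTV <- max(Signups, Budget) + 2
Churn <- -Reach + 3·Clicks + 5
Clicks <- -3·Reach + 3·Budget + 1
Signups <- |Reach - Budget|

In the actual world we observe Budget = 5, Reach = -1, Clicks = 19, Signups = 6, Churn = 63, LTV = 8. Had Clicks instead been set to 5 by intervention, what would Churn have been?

do(Clicks=5) replaces the equation Clicks <- -3·Reach + 3·Budget + 1 with the constant Clicks = 5.
Churn = -Reach + 3·Clicks + 5  [with Reach=-1, Clicks=5]  = 21

21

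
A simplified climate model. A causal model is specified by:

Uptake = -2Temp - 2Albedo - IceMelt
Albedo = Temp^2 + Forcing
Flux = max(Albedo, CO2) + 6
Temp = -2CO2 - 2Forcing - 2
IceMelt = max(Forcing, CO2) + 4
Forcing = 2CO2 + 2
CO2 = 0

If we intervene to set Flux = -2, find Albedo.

38

do(Flux=-2) replaces the equation Flux = max(Albedo, CO2) + 6 with the constant Flux = -2.
Since Albedo is not a descendant of the intervened variable, it is unaffected.
Forcing = 2CO2 + 2  [with CO2=0]  = 2
Temp = -2CO2 - 2Forcing - 2  [with CO2=0, Forcing=2]  = -6
Albedo = Temp^2 + Forcing  [with Temp=-6, Forcing=2]  = 38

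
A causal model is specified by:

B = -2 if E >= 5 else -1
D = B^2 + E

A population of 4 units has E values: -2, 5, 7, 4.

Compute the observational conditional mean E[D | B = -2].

Conditioning on B=-2 selects the 2 unit(s) with E ∈ {5, 7}. Their D values: 9, 11. Mean = 10.

10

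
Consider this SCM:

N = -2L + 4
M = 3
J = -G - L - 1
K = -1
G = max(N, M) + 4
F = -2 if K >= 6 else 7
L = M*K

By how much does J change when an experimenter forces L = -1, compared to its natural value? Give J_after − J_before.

2

The intervention breaks the incoming arrows to L: L = M*K no longer applies, and L = -1.
N = -2L + 4  [with L=-1]  = 6
G = max(N, M) + 4  [with N=6, M=3]  = 10
J = -G - L - 1  [with G=10, L=-1]  = -10
Without intervention: L = M*K  [with M=3, K=-1]  = -3; N = -2L + 4  [with L=-3]  = 10; G = max(N, M) + 4  [with N=10, M=3]  = 14; J = -G - L - 1  [with G=14, L=-3]  = -12.
Change = -10 − (-12) = 2.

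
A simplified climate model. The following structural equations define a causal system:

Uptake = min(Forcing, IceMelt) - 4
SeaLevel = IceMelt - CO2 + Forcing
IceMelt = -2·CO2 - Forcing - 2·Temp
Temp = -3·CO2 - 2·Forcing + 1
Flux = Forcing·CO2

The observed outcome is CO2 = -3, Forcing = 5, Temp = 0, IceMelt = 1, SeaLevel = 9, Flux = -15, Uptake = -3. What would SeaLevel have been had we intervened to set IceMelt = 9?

Intervening sets IceMelt = 9 and removes its equation (IceMelt = -2·CO2 - Forcing - 2·Temp).
SeaLevel = IceMelt - CO2 + Forcing  [with IceMelt=9, CO2=-3, Forcing=5]  = 17

17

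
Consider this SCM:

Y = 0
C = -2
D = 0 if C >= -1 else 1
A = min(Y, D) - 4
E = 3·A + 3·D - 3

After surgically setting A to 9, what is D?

1

Under do(A=9), the mechanism A = min(Y, D) - 4 is discarded; A is fixed at 9.
Since D is not a descendant of the intervened variable, it is unaffected.
D = 0 if C >= -1 else 1  [with C=-2]  = 1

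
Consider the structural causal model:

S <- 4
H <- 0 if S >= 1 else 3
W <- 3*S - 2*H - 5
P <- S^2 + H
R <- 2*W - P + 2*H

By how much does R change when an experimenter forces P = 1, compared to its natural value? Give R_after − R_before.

Intervening sets P = 1 and removes its equation (P <- S^2 + H).
H = 0 if S >= 1 else 3  [with S=4]  = 0
W = 3*S - 2*H - 5  [with S=4, H=0]  = 7
R = 2*W - P + 2*H  [with W=7, P=1, H=0]  = 13
Without intervention: H = 0 if S >= 1 else 3  [with S=4]  = 0; W = 3*S - 2*H - 5  [with S=4, H=0]  = 7; P = S^2 + H  [with S=4, H=0]  = 16; R = 2*W - P + 2*H  [with W=7, P=16, H=0]  = -2.
Change = 13 − (-2) = 15.

15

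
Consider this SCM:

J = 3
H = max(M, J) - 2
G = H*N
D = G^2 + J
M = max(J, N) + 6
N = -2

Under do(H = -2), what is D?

Under do(H=-2), the mechanism H = max(M, J) - 2 is discarded; H is fixed at -2.
G = H*N  [with H=-2, N=-2]  = 4
D = G^2 + J  [with G=4, J=3]  = 19

19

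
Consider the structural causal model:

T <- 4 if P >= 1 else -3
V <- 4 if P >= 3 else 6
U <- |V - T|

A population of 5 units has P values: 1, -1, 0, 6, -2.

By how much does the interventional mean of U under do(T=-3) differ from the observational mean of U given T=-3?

-0.4

do(T=-3) breaks T's dependence on P. With T=-3 fixed, U across the units is 9, 9, 9, 7, 9, mean 8.6.
Observing T=-3 restricts to units where T's equation naturally yields -3: P ∈ {-1, 0, -2}. In that subpopulation U = 9, 9, 9, mean 9.
Difference = 8.6 − 9 = -0.4.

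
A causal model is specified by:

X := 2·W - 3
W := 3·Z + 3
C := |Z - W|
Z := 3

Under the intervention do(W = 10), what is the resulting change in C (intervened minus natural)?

Under do(W=10), the mechanism W := 3·Z + 3 is discarded; W is fixed at 10.
C = |Z - W|  [with Z=3, W=10]  = 7
Without intervention: W = 3·Z + 3  [with Z=3]  = 12; C = |Z - W|  [with Z=3, W=12]  = 9.
Change = 7 − 9 = -2.

-2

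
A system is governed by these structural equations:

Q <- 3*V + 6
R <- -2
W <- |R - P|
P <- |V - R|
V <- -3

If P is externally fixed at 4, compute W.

do(P=4) replaces the equation P <- |V - R| with the constant P = 4.
W = |R - P|  [with R=-2, P=4]  = 6

6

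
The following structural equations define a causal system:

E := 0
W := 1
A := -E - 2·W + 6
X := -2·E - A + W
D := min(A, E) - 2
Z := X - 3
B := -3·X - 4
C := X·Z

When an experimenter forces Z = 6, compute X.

-3

do(Z=6) replaces the equation Z := X - 3 with the constant Z = 6.
No directed path runs from Z to X, so X keeps its natural value.
A = -E - 2·W + 6  [with E=0, W=1]  = 4
X = -2·E - A + W  [with E=0, A=4, W=1]  = -3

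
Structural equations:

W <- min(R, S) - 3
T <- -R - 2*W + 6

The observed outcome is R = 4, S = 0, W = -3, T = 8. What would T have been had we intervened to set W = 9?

-16

The intervention breaks the incoming arrows to W: W <- min(R, S) - 3 no longer applies, and W = 9.
T = -R - 2*W + 6  [with R=4, W=9]  = -16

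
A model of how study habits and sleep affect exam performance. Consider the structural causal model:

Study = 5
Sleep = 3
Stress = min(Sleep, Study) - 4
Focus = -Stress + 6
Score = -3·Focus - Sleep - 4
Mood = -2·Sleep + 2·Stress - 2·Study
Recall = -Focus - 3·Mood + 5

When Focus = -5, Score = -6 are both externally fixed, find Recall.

Under do(Focus = -5, Score = -6), each intervened variable's structural equation is replaced by its fixed value.
Stress = min(Sleep, Study) - 4  [with Sleep=3, Study=5]  = -1
Mood = -2·Sleep + 2·Stress - 2·Study  [with Sleep=3, Stress=-1, Study=5]  = -18
Recall = -Focus - 3·Mood + 5  [with Focus=-5, Mood=-18]  = 64

64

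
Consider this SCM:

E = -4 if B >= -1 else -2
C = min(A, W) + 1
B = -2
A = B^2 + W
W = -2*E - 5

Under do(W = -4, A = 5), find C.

Setting W = -4, A = 5 by intervention discards those variables' equations.
C = min(A, W) + 1  [with A=5, W=-4]  = -3

-3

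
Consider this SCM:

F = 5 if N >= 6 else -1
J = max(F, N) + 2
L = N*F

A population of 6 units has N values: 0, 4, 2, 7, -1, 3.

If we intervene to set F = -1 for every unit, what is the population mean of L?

-2.5

do(F=-1) breaks F's dependence on N. With F=-1 fixed, L across the units is 0, -4, -2, -7, 1, -3, mean -2.5.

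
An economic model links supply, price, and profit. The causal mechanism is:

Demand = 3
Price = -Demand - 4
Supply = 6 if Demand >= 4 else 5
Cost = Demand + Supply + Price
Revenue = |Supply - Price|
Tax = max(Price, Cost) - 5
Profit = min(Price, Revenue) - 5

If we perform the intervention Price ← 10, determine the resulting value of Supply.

5

The intervention breaks the incoming arrows to Price: Price = -Demand - 4 no longer applies, and Price = 10.
Since Supply is not a descendant of the intervened variable, it is unaffected.
Supply = 6 if Demand >= 4 else 5  [with Demand=3]  = 5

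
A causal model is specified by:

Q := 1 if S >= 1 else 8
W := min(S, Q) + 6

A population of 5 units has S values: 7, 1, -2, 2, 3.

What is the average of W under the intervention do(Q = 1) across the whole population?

Under do(Q=1), Q's equation is replaced by Q=1 for every unit. Per-unit W: 7, 7, 4, 7, 7. Mean = 6.4.

6.4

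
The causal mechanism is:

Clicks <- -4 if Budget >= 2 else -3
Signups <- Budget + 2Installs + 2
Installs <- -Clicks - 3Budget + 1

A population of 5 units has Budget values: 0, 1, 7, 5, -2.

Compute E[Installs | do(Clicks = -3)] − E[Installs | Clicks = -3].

-7.6

Under do(Clicks=-3), Clicks's equation is replaced by Clicks=-3 for every unit. Per-unit Installs: 4, 1, -17, -11, 10. Mean = -2.6.
E[Installs|Clicks=-3] averages over only the 3 units with Clicks=-3 (Budget = 0, 1, -2): Installs = 4, 1, 10, mean 5.
Difference = -2.6 − 5 = -7.6.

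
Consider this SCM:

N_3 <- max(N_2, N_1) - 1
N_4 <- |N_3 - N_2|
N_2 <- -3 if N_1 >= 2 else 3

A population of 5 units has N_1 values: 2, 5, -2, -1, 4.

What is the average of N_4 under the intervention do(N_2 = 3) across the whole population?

0.8

The intervention sets N_2=3 in all 5 units regardless of N_1. Recomputing N_4 per unit gives 1, 1, 1, 1, 0; average 0.8.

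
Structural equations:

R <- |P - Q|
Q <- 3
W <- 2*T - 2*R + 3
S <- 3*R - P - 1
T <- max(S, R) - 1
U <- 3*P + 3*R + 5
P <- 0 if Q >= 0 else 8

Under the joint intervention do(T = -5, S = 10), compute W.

-13

Setting T = -5, S = 10 by intervention discards those variables' equations.
P = 0 if Q >= 0 else 8  [with Q=3]  = 0
R = |P - Q|  [with P=0, Q=3]  = 3
W = 2*T - 2*R + 3  [with T=-5, R=3]  = -13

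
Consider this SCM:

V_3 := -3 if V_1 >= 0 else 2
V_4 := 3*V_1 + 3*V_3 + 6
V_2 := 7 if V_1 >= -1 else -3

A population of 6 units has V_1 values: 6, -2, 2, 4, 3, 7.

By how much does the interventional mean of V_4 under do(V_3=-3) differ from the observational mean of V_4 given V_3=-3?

Under do(V_3=-3), V_3's equation is replaced by V_3=-3 for every unit. Per-unit V_4: 15, -9, 3, 9, 6, 18. Mean = 7.
E[V_4|V_3=-3] averages over only the 5 units with V_3=-3 (V_1 = 6, 2, 4, 3, 7): V_4 = 15, 3, 9, 6, 18, mean 10.2.
Difference = 7 − 10.2 = -3.2.

-3.2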